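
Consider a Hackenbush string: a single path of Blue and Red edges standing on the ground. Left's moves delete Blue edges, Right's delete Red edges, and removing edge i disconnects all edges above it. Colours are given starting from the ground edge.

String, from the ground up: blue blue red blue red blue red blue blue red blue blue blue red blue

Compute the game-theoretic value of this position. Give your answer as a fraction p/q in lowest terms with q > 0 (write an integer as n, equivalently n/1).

13755/8192

val_1 [b]  L=[0]  R=[(no moves)]  = 1
val_2 [bb]  L=[0; 1]  R=[(no moves)]  = 2
val_3 [bbr]  L=[0; 1]  R=[2]  = 3/2
val_4 [bbrb]  L=[0; 1; 3/2]  R=[2]  = 7/4
val_5 [bbrbr]  L=[0; 1; 3/2]  R=[7/4; 2]  = 13/8
val_6 [bbrbrb]  L=[0; 1; 3/2; 13/8]  R=[7/4; 2]  = 27/16
val_7 [bbrbrbr]  L=[0; 1; 3/2; 13/8]  R=[27/16; 7/4; 2]  = 53/32
val_8 [bbrbrbrb]  L=[0; 1; 3/2; 13/8; 53/32]  R=[27/16; 7/4; 2]  = 107/64
val_9 [bbrbrbrbb]  L=[0; 1; 3/2; 13/8; 53/32; 107/64]  R=[27/16; 7/4; 2]  = 215/128
val_10 [bbrbrbrbbr]  L=[0; 1; 3/2; 13/8; 53/32; 107/64]  R=[215/128; 27/16; 7/4; 2]  = 429/256
val_11 [bbrbrbrbbrb]  L=[0; 1; 3/2; 13/8; 53/32; 107/64; 429/256]  R=[215/128; 27/16; 7/4; 2]  = 859/512
val_12 [bbrbrbrbbrbb]  L=[0; 1; 3/2; 13/8; 53/32; 107/64; 429/256; 859/512]  R=[215/128; 27/16; 7/4; 2]  = 1719/1024
val_13 [bbrbrbrbbrbbb]  L=[0; 1; 3/2; 13/8; 53/32; 107/64; 429/256; 859/512; 1719/1024]  R=[215/128; 27/16; 7/4; 2]  = 3439/2048
val_14 [bbrbrbrbbrbbbr]  L=[0; 1; 3/2; 13/8; 53/32; 107/64; 429/256; 859/512; 1719/1024]  R=[3439/2048; 215/128; 27/16; 7/4; 2]  = 6877/4096
val_15 [bbrbrbrbbrbbbrb]  L=[0; 1; 3/2; 13/8; 53/32; 107/64; 429/256; 859/512; 1719/1024; 6877/4096]  R=[3439/2048; 215/128; 27/16; 7/4; 2]  = 13755/8192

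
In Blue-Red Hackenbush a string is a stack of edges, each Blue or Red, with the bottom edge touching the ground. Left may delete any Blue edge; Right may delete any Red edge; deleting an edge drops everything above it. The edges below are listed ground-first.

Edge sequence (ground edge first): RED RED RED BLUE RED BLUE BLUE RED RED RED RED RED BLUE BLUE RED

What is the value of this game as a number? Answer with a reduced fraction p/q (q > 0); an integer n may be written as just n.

-10739/4096

G_1 [R]  L=[·]  R=[0]  — -1
G_2 [RR]  L=[·]  R=[-1, 0]  — -2
G_3 [RRR]  L=[·]  R=[-2, -1, 0]  — -3
G_4 [RRRB]  L=[-3]  R=[-2, -1, 0]  — -5/2
G_5 [RRRBR]  L=[-3]  R=[-5/2, -2, -1, 0]  — -11/4
G_6 [RRRBRB]  L=[-3, -11/4]  R=[-5/2, -2, -1, 0]  — -21/8
G_7 [RRRBRBB]  L=[-3, -11/4, -21/8]  R=[-5/2, -2, -1, 0]  — -41/16
G_8 [RRRBRBBR]  L=[-3, -11/4, -21/8]  R=[-41/16, -5/2, -2, -1, 0]  — -83/32
G_9 [RRRBRBBRR]  L=[-3, -11/4, -21/8]  R=[-83/32, -41/16, -5/2, -2, -1, 0]  — -167/64
G_10 [RRRBRBBRRR]  L=[-3, -11/4, -21/8]  R=[-167/64, -83/32, -41/16, -5/2, -2, -1, 0]  — -335/128
G_11 [RRRBRBBRRRR]  L=[-3, -11/4, -21/8]  R=[-335/128, -167/64, -83/32, -41/16, -5/2, -2, -1, 0]  — -671/256
G_12 [RRRBRBBRRRRR]  L=[-3, -11/4, -21/8]  R=[-671/256, -335/128, -167/64, -83/32, -41/16, -5/2, -2, -1, 0]  — -1343/512
G_13 [RRRBRBBRRRRRB]  L=[-3, -11/4, -21/8, -1343/512]  R=[-671/256, -335/128, -167/64, -83/32, -41/16, -5/2, -2, -1, 0]  — -2685/1024
G_14 [RRRBRBBRRRRRBB]  L=[-3, -11/4, -21/8, -1343/512, -2685/1024]  R=[-671/256, -335/128, -167/64, -83/32, -41/16, -5/2, -2, -1, 0]  — -5369/2048
G_15 [RRRBRBBRRRRRBBR]  L=[-3, -11/4, -21/8, -1343/512, -2685/1024]  R=[-5369/2048, -671/256, -335/128, -167/64, -83/32, -41/16, -5/2, -2, -1, 0]  — -10739/4096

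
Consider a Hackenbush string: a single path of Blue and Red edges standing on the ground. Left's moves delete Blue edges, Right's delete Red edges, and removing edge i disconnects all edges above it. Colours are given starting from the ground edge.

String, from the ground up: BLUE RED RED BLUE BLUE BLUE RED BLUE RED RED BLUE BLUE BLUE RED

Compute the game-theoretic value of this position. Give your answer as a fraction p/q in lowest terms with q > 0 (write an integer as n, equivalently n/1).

3741/8192

Recurse on prefixes of the 14-edge string BLUE RED RED BLUE BLUE BLUE RED BLUE RED RED BLUE BLUE BLUE RED:
B: Left { 0 }, Right { (no moves) } => simplest 1
BR: Left { 0 }, Right { 1 } => simplest 1/2
BRR: Left { 0 }, Right { 1/2 1 } => simplest 1/4
BRRB: Left { 0 1/4 }, Right { 1/2 1 } => simplest 3/8
BRRBB: Left { 0 1/4 3/8 }, Right { 1/2 1 } => simplest 7/16
BRRBBB: Left { 0 1/4 3/8 7/16 }, Right { 1/2 1 } => simplest 15/32
BRRBBBR: Left { 0 1/4 3/8 7/16 }, Right { 15/32 1/2 1 } => simplest 29/64
BRRBBBRB: Left { 0 1/4 3/8 7/16 29/64 }, Right { 15/32 1/2 1 } => simplest 59/128
BRRBBBRBR: Left { 0 1/4 3/8 7/16 29/64 }, Right { 59/128 15/32 1/2 1 } => simplest 117/256
BRRBBBRBRR: Left { 0 1/4 3/8 7/16 29/64 }, Right { 117/256 59/128 15/32 1/2 1 } => simplest 233/512
BRRBBBRBRRB: Left { 0 1/4 3/8 7/16 29/64 233/512 }, Right { 117/256 59/128 15/32 1/2 1 } => simplest 467/1024
BRRBBBRBRRBB: Left { 0 1/4 3/8 7/16 29/64 233/512 467/1024 }, Right { 117/256 59/128 15/32 1/2 1 } => simplest 935/2048
BRRBBBRBRRBBB: Left { 0 1/4 3/8 7/16 29/64 233/512 467/1024 935/2048 }, Right { 117/256 59/128 15/32 1/2 1 } => simplest 1871/4096
BRRBBBRBRRBBBR: Left { 0 1/4 3/8 7/16 29/64 233/512 467/1024 935/2048 }, Right { 1871/4096 117/256 59/128 15/32 1/2 1 } => simplest 3741/8192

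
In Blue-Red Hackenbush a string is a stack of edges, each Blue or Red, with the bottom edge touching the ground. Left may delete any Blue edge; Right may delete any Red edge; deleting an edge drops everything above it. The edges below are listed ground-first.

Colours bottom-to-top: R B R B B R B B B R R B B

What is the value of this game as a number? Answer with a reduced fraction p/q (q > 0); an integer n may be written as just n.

-2329/4096

v(R) = {  | 0 } = -1
v(RB) = { -1 | 0 } = -1/2
v(RBR) = { -1 | -1/2; 0 } = -3/4
v(RBRB) = { -1; -3/4 | -1/2; 0 } = -5/8
v(RBRBB) = { -1; -3/4; -5/8 | -1/2; 0 } = -9/16
v(RBRBBR) = { -1; -3/4; -5/8 | -9/16; -1/2; 0 } = -19/32
v(RBRBBRB) = { -1; -3/4; -5/8; -19/32 | -9/16; -1/2; 0 } = -37/64
v(RBRBBRBB) = { -1; -3/4; -5/8; -19/32; -37/64 | -9/16; -1/2; 0 } = -73/128
v(RBRBBRBBB) = { -1; -3/4; -5/8; -19/32; -37/64; -73/128 | -9/16; -1/2; 0 } = -145/256
v(RBRBBRBBBR) = { -1; -3/4; -5/8; -19/32; -37/64; -73/128 | -145/256; -9/16; -1/2; 0 } = -291/512
v(RBRBBRBBBRR) = { -1; -3/4; -5/8; -19/32; -37/64; -73/128 | -291/512; -145/256; -9/16; -1/2; 0 } = -583/1024
v(RBRBBRBBBRRB) = { -1; -3/4; -5/8; -19/32; -37/64; -73/128; -583/1024 | -291/512; -145/256; -9/16; -1/2; 0 } = -1165/2048
v(RBRBBRBBBRRBB) = { -1; -3/4; -5/8; -19/32; -37/64; -73/128; -583/1024; -1165/2048 | -291/512; -145/256; -9/16; -1/2; 0 } = -2329/4096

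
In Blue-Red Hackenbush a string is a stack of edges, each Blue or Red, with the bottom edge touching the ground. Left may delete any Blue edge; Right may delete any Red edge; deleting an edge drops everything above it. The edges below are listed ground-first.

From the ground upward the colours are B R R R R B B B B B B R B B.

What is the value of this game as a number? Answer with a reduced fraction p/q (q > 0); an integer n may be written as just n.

Recurse on prefixes of the 14-edge string B R R R R B B B B B B R B B:
val_1 [B]  L=[0]  R=[none]  ⇒ 1
val_2 [BR]  L=[0]  R=[1]  ⇒ 1/2
val_3 [BRR]  L=[0]  R=[1/2 1]  ⇒ 1/4
val_4 [BRRR]  L=[0]  R=[1/4 1/2 1]  ⇒ 1/8
val_5 [BRRRR]  L=[0]  R=[1/8 1/4 1/2 1]  ⇒ 1/16
val_6 [BRRRRB]  L=[0 1/16]  R=[1/8 1/4 1/2 1]  ⇒ 3/32
val_7 [BRRRRBB]  L=[0 1/16 3/32]  R=[1/8 1/4 1/2 1]  ⇒ 7/64
val_8 [BRRRRBBB]  L=[0 1/16 3/32 7/64]  R=[1/8 1/4 1/2 1]  ⇒ 15/128
val_9 [BRRRRBBBB]  L=[0 1/16 3/32 7/64 15/128]  R=[1/8 1/4 1/2 1]  ⇒ 31/256
val_10 [BRRRRBBBBB]  L=[0 1/16 3/32 7/64 15/128 31/256]  R=[1/8 1/4 1/2 1]  ⇒ 63/512
val_11 [BRRRRBBBBBB]  L=[0 1/16 3/32 7/64 15/128 31/256 63/512]  R=[1/8 1/4 1/2 1]  ⇒ 127/1024
val_12 [BRRRRBBBBBBR]  L=[0 1/16 3/32 7/64 15/128 31/256 63/512]  R=[127/1024 1/8 1/4 1/2 1]  ⇒ 253/2048
val_13 [BRRRRBBBBBBRB]  L=[0 1/16 3/32 7/64 15/128 31/256 63/512 253/2048]  R=[127/1024 1/8 1/4 1/2 1]  ⇒ 507/4096
val_14 [BRRRRBBBBBBRBB]  L=[0 1/16 3/32 7/64 15/128 31/256 63/512 253/2048 507/4096]  R=[127/1024 1/8 1/4 1/2 1]  ⇒ 1015/8192

1015/8192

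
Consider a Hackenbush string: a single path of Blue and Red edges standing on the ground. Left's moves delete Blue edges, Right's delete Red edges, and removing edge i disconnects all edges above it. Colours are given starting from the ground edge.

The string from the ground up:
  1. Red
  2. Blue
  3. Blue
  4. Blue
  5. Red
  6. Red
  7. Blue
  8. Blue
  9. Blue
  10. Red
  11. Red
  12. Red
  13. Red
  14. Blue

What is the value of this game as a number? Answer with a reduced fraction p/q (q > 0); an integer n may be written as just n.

val(R) = {  | 0 } ⇒ -1
val(RB) = { -1 | 0 } ⇒ -1/2
val(RBB) = { -1,-1/2 | 0 } ⇒ -1/4
val(RBBB) = { -1,-1/2,-1/4 | 0 } ⇒ -1/8
val(RBBBR) = { -1,-1/2,-1/4 | -1/8,0 } ⇒ -3/16
val(RBBBRR) = { -1,-1/2,-1/4 | -3/16,-1/8,0 } ⇒ -7/32
val(RBBBRRB) = { -1,-1/2,-1/4,-7/32 | -3/16,-1/8,0 } ⇒ -13/64
val(RBBBRRBB) = { -1,-1/2,-1/4,-7/32,-13/64 | -3/16,-1/8,0 } ⇒ -25/128
val(RBBBRRBBB) = { -1,-1/2,-1/4,-7/32,-13/64,-25/128 | -3/16,-1/8,0 } ⇒ -49/256
val(RBBBRRBBBR) = { -1,-1/2,-1/4,-7/32,-13/64,-25/128 | -49/256,-3/16,-1/8,0 } ⇒ -99/512
val(RBBBRRBBBRR) = { -1,-1/2,-1/4,-7/32,-13/64,-25/128 | -99/512,-49/256,-3/16,-1/8,0 } ⇒ -199/1024
val(RBBBRRBBBRRR) = { -1,-1/2,-1/4,-7/32,-13/64,-25/128 | -199/1024,-99/512,-49/256,-3/16,-1/8,0 } ⇒ -399/2048
val(RBBBRRBBBRRRR) = { -1,-1/2,-1/4,-7/32,-13/64,-25/128 | -399/2048,-199/1024,-99/512,-49/256,-3/16,-1/8,0 } ⇒ -799/4096
val(RBBBRRBBBRRRRB) = { -1,-1/2,-1/4,-7/32,-13/64,-25/128,-799/4096 | -399/2048,-199/1024,-99/512,-49/256,-3/16,-1/8,0 } ⇒ -1597/8192

-1597/8192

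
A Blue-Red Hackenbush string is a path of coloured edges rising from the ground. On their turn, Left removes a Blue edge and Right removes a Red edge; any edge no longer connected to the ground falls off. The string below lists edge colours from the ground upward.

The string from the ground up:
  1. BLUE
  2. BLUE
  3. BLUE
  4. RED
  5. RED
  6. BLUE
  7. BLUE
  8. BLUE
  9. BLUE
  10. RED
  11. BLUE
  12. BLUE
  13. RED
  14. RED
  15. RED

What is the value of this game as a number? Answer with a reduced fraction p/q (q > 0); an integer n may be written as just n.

value_1 [B]  L=[0]  R=[∅]  gives 1
value_2 [BB]  L=[0, 1]  R=[∅]  gives 2
value_3 [BBB]  L=[0, 1, 2]  R=[∅]  gives 3
value_4 [BBBR]  L=[0, 1, 2]  R=[3]  gives 5/2
value_5 [BBBRR]  L=[0, 1, 2]  R=[5/2, 3]  gives 9/4
value_6 [BBBRRB]  L=[0, 1, 2, 9/4]  R=[5/2, 3]  gives 19/8
value_7 [BBBRRBB]  L=[0, 1, 2, 9/4, 19/8]  R=[5/2, 3]  gives 39/16
value_8 [BBBRRBBB]  L=[0, 1, 2, 9/4, 19/8, 39/16]  R=[5/2, 3]  gives 79/32
value_9 [BBBRRBBBB]  L=[0, 1, 2, 9/4, 19/8, 39/16, 79/32]  R=[5/2, 3]  gives 159/64
value_10 [BBBRRBBBBR]  L=[0, 1, 2, 9/4, 19/8, 39/16, 79/32]  R=[159/64, 5/2, 3]  gives 317/128
value_11 [BBBRRBBBBRB]  L=[0, 1, 2, 9/4, 19/8, 39/16, 79/32, 317/128]  R=[159/64, 5/2, 3]  gives 635/256
value_12 [BBBRRBBBBRBB]  L=[0, 1, 2, 9/4, 19/8, 39/16, 79/32, 317/128, 635/256]  R=[159/64, 5/2, 3]  gives 1271/512
value_13 [BBBRRBBBBRBBR]  L=[0, 1, 2, 9/4, 19/8, 39/16, 79/32, 317/128, 635/256]  R=[1271/512, 159/64, 5/2, 3]  gives 2541/1024
value_14 [BBBRRBBBBRBBRR]  L=[0, 1, 2, 9/4, 19/8, 39/16, 79/32, 317/128, 635/256]  R=[2541/1024, 1271/512, 159/64, 5/2, 3]  gives 5081/2048
value_15 [BBBRRBBBBRBBRRR]  L=[0, 1, 2, 9/4, 19/8, 39/16, 79/32, 317/128, 635/256]  R=[5081/2048, 2541/1024, 1271/512, 159/64, 5/2, 3]  gives 10161/4096

10161/4096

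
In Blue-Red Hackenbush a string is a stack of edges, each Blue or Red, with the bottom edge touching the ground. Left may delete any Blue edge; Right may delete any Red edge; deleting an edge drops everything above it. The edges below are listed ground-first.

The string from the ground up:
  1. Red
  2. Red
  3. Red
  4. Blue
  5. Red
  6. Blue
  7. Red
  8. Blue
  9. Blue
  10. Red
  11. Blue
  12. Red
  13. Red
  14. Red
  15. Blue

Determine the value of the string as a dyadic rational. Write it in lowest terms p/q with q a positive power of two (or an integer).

-10845/4096

1 of 15 · R · max L −∞ · min R 0 = -1
2 of 15 · RR · max L −∞ · min R -1 = -2
3 of 15 · RRR · max L −∞ · min R -2 = -3
4 of 15 · RRRB · max L -3 · min R -2 = -5/2
5 of 15 · RRRBR · max L -3 · min R -5/2 = -11/4
6 of 15 · RRRBRB · max L -11/4 · min R -5/2 = -21/8
7 of 15 · RRRBRBR · max L -11/4 · min R -21/8 = -43/16
8 of 15 · RRRBRBRB · max L -43/16 · min R -21/8 = -85/32
9 of 15 · RRRBRBRBB · max L -85/32 · min R -21/8 = -169/64
10 of 15 · RRRBRBRBBR · max L -85/32 · min R -169/64 = -339/128
11 of 15 · RRRBRBRBBRB · max L -339/128 · min R -169/64 = -677/256
12 of 15 · RRRBRBRBBRBR · max L -339/128 · min R -677/256 = -1355/512
13 of 15 · RRRBRBRBBRBRR · max L -339/128 · min R -1355/512 = -2711/1024
14 of 15 · RRRBRBRBBRBRRR · max L -339/128 · min R -2711/1024 = -5423/2048
15 of 15 · RRRBRBRBBRBRRRB · max L -5423/2048 · min R -2711/1024 = -10845/4096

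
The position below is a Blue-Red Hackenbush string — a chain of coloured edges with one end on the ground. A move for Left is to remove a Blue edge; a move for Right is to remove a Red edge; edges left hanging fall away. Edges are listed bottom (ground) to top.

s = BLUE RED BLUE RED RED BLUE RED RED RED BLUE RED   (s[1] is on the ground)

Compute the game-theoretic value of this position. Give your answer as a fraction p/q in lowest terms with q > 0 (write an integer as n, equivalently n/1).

Prefix values for BLUE RED BLUE RED RED BLUE RED RED RED BLUE RED via {L|R} + simplicity:
B: Left { 0 }, Right { (no moves) } -> simplest 1
BR: Left { 0 }, Right { 1 } -> simplest 1/2
BRB: Left { 0 1/2 }, Right { 1 } -> simplest 3/4
BRBR: Left { 0 1/2 }, Right { 3/4 1 } -> simplest 5/8
BRBRR: Left { 0 1/2 }, Right { 5/8 3/4 1 } -> simplest 9/16
BRBRRB: Left { 0 1/2 9/16 }, Right { 5/8 3/4 1 } -> simplest 19/32
BRBRRBR: Left { 0 1/2 9/16 }, Right { 19/32 5/8 3/4 1 } -> simplest 37/64
BRBRRBRR: Left { 0 1/2 9/16 }, Right { 37/64 19/32 5/8 3/4 1 } -> simplest 73/128
BRBRRBRRR: Left { 0 1/2 9/16 }, Right { 73/128 37/64 19/32 5/8 3/4 1 } -> simplest 145/256
BRBRRBRRRB: Left { 0 1/2 9/16 145/256 }, Right { 73/128 37/64 19/32 5/8 3/4 1 } -> simplest 291/512
BRBRRBRRRBR: Left { 0 1/2 9/16 145/256 }, Right { 291/512 73/128 37/64 19/32 5/8 3/4 1 } -> simplest 581/1024

581/1024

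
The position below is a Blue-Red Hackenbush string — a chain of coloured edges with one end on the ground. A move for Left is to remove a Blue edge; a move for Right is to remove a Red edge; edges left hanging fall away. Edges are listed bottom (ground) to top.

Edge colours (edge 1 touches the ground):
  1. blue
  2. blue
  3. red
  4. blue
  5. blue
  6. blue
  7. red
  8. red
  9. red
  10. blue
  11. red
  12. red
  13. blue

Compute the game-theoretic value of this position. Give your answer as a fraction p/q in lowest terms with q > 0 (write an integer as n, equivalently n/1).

3859/2048

Build value(s[:k]) for k = 1..13, string s = blue blue red blue blue blue red red red blue red red blue.
step 1: add blue to get b; options L={ 0 } R={ — } -> 1
step 2: add blue to get bb; options L={ 0,1 } R={ — } -> 2
step 3: add red to get bbr; options L={ 0,1 } R={ 2 } -> 3/2
step 4: add blue to get bbrb; options L={ 0,1,3/2 } R={ 2 } -> 7/4
step 5: add blue to get bbrbb; options L={ 0,1,3/2,7/4 } R={ 2 } -> 15/8
step 6: add blue to get bbrbbb; options L={ 0,1,3/2,7/4,15/8 } R={ 2 } -> 31/16
step 7: add red to get bbrbbbr; options L={ 0,1,3/2,7/4,15/8 } R={ 31/16,2 } -> 61/32
step 8: add red to get bbrbbbrr; options L={ 0,1,3/2,7/4,15/8 } R={ 61/32,31/16,2 } -> 121/64
step 9: add red to get bbrbbbrrr; options L={ 0,1,3/2,7/4,15/8 } R={ 121/64,61/32,31/16,2 } -> 241/128
step 10: add blue to get bbrbbbrrrb; options L={ 0,1,3/2,7/4,15/8,241/128 } R={ 121/64,61/32,31/16,2 } -> 483/256
step 11: add red to get bbrbbbrrrbr; options L={ 0,1,3/2,7/4,15/8,241/128 } R={ 483/256,121/64,61/32,31/16,2 } -> 965/512
step 12: add red to get bbrbbbrrrbrr; options L={ 0,1,3/2,7/4,15/8,241/128 } R={ 965/512,483/256,121/64,61/32,31/16,2 } -> 1929/1024
step 13: add blue to get bbrbbbrrrbrrb; options L={ 0,1,3/2,7/4,15/8,241/128,1929/1024 } R={ 965/512,483/256,121/64,61/32,31/16,2 } -> 3859/2048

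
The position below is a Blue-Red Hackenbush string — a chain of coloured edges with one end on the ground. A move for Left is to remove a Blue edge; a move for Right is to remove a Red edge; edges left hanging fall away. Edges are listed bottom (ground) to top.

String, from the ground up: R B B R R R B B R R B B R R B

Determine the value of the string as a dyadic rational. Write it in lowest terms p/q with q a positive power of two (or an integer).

-7373/16384

G_1 [R]  L=[(no moves)]  R=[0]  -> -1
G_2 [RB]  L=[-1]  R=[0]  -> -1/2
G_3 [RBB]  L=[-1 -1/2]  R=[0]  -> -1/4
G_4 [RBBR]  L=[-1 -1/2]  R=[-1/4 0]  -> -3/8
G_5 [RBBRR]  L=[-1 -1/2]  R=[-3/8 -1/4 0]  -> -7/16
G_6 [RBBRRR]  L=[-1 -1/2]  R=[-7/16 -3/8 -1/4 0]  -> -15/32
G_7 [RBBRRRB]  L=[-1 -1/2 -15/32]  R=[-7/16 -3/8 -1/4 0]  -> -29/64
G_8 [RBBRRRBB]  L=[-1 -1/2 -15/32 -29/64]  R=[-7/16 -3/8 -1/4 0]  -> -57/128
G_9 [RBBRRRBBR]  L=[-1 -1/2 -15/32 -29/64]  R=[-57/128 -7/16 -3/8 -1/4 0]  -> -115/256
G_10 [RBBRRRBBRR]  L=[-1 -1/2 -15/32 -29/64]  R=[-115/256 -57/128 -7/16 -3/8 -1/4 0]  -> -231/512
G_11 [RBBRRRBBRRB]  L=[-1 -1/2 -15/32 -29/64 -231/512]  R=[-115/256 -57/128 -7/16 -3/8 -1/4 0]  -> -461/1024
G_12 [RBBRRRBBRRBB]  L=[-1 -1/2 -15/32 -29/64 -231/512 -461/1024]  R=[-115/256 -57/128 -7/16 -3/8 -1/4 0]  -> -921/2048
G_13 [RBBRRRBBRRBBR]  L=[-1 -1/2 -15/32 -29/64 -231/512 -461/1024]  R=[-921/2048 -115/256 -57/128 -7/16 -3/8 -1/4 0]  -> -1843/4096
G_14 [RBBRRRBBRRBBRR]  L=[-1 -1/2 -15/32 -29/64 -231/512 -461/1024]  R=[-1843/4096 -921/2048 -115/256 -57/128 -7/16 -3/8 -1/4 0]  -> -3687/8192
G_15 [RBBRRRBBRRBBRRB]  L=[-1 -1/2 -15/32 -29/64 -231/512 -461/1024 -3687/8192]  R=[-1843/4096 -921/2048 -115/256 -57/128 -7/16 -3/8 -1/4 0]  -> -7373/16384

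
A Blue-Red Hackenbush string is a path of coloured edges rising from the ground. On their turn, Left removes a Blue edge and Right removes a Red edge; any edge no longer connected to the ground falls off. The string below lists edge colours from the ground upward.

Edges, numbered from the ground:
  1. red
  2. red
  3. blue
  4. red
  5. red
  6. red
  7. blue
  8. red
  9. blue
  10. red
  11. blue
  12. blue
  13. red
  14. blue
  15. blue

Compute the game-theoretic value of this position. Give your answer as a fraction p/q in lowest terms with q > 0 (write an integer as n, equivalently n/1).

Build g(s[:k]) for k = 1..15, string s = red red blue red red red blue red blue red blue blue red blue blue.
step 1: add red to get r; options L={ — } R={ 0 } -> -1
step 2: add red to get rr; options L={ — } R={ -1, 0 } -> -2
step 3: add blue to get rrb; options L={ -2 } R={ -1, 0 } -> -3/2
step 4: add red to get rrbr; options L={ -2 } R={ -3/2, -1, 0 } -> -7/4
step 5: add red to get rrbrr; options L={ -2 } R={ -7/4, -3/2, -1, 0 } -> -15/8
step 6: add red to get rrbrrr; options L={ -2 } R={ -15/8, -7/4, -3/2, -1, 0 } -> -31/16
step 7: add blue to get rrbrrrb; options L={ -2, -31/16 } R={ -15/8, -7/4, -3/2, -1, 0 } -> -61/32
step 8: add red to get rrbrrrbr; options L={ -2, -31/16 } R={ -61/32, -15/8, -7/4, -3/2, -1, 0 } -> -123/64
step 9: add blue to get rrbrrrbrb; options L={ -2, -31/16, -123/64 } R={ -61/32, -15/8, -7/4, -3/2, -1, 0 } -> -245/128
step 10: add red to get rrbrrrbrbr; options L={ -2, -31/16, -123/64 } R={ -245/128, -61/32, -15/8, -7/4, -3/2, -1, 0 } -> -491/256
step 11: add blue to get rrbrrrbrbrb; options L={ -2, -31/16, -123/64, -491/256 } R={ -245/128, -61/32, -15/8, -7/4, -3/2, -1, 0 } -> -981/512
step 12: add blue to get rrbrrrbrbrbb; options L={ -2, -31/16, -123/64, -491/256, -981/512 } R={ -245/128, -61/32, -15/8, -7/4, -3/2, -1, 0 } -> -1961/1024
step 13: add red to get rrbrrrbrbrbbr; options L={ -2, -31/16, -123/64, -491/256, -981/512 } R={ -1961/1024, -245/128, -61/32, -15/8, -7/4, -3/2, -1, 0 } -> -3923/2048
step 14: add blue to get rrbrrrbrbrbbrb; options L={ -2, -31/16, -123/64, -491/256, -981/512, -3923/2048 } R={ -1961/1024, -245/128, -61/32, -15/8, -7/4, -3/2, -1, 0 } -> -7845/4096
step 15: add blue to get rrbrrrbrbrbbrbb; options L={ -2, -31/16, -123/64, -491/256, -981/512, -3923/2048, -7845/4096 } R={ -1961/1024, -245/128, -61/32, -15/8, -7/4, -3/2, -1, 0 } -> -15689/8192

-15689/8192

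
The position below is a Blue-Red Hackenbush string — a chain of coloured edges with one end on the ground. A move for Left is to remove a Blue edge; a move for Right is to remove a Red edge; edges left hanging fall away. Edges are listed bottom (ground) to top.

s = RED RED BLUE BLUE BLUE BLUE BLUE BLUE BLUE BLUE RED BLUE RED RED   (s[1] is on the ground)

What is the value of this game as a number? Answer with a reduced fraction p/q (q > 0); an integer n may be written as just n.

-4119/4096

step 1: add RED to get R; options L={ ∅ } R={ 0 } gives -1
step 2: add RED to get RR; options L={ ∅ } R={ -1, 0 } gives -2
step 3: add BLUE to get RRB; options L={ -2 } R={ -1, 0 } gives -3/2
step 4: add BLUE to get RRBB; options L={ -2, -3/2 } R={ -1, 0 } gives -5/4
step 5: add BLUE to get RRBBB; options L={ -2, -3/2, -5/4 } R={ -1, 0 } gives -9/8
step 6: add BLUE to get RRBBBB; options L={ -2, -3/2, -5/4, -9/8 } R={ -1, 0 } gives -17/16
step 7: add BLUE to get RRBBBBB; options L={ -2, -3/2, -5/4, -9/8, -17/16 } R={ -1, 0 } gives -33/32
step 8: add BLUE to get RRBBBBBB; options L={ -2, -3/2, -5/4, -9/8, -17/16, -33/32 } R={ -1, 0 } gives -65/64
step 9: add BLUE to get RRBBBBBBB; options L={ -2, -3/2, -5/4, -9/8, -17/16, -33/32, -65/64 } R={ -1, 0 } gives -129/128
step 10: add BLUE to get RRBBBBBBBB; options L={ -2, -3/2, -5/4, -9/8, -17/16, -33/32, -65/64, -129/128 } R={ -1, 0 } gives -257/256
step 11: add RED to get RRBBBBBBBBR; options L={ -2, -3/2, -5/4, -9/8, -17/16, -33/32, -65/64, -129/128 } R={ -257/256, -1, 0 } gives -515/512
step 12: add BLUE to get RRBBBBBBBBRB; options L={ -2, -3/2, -5/4, -9/8, -17/16, -33/32, -65/64, -129/128, -515/512 } R={ -257/256, -1, 0 } gives -1029/1024
step 13: add RED to get RRBBBBBBBBRBR; options L={ -2, -3/2, -5/4, -9/8, -17/16, -33/32, -65/64, -129/128, -515/512 } R={ -1029/1024, -257/256, -1, 0 } gives -2059/2048
step 14: add RED to get RRBBBBBBBBRBRR; options L={ -2, -3/2, -5/4, -9/8, -17/16, -33/32, -65/64, -129/128, -515/512 } R={ -2059/2048, -1029/1024, -257/256, -1, 0 } gives -4119/4096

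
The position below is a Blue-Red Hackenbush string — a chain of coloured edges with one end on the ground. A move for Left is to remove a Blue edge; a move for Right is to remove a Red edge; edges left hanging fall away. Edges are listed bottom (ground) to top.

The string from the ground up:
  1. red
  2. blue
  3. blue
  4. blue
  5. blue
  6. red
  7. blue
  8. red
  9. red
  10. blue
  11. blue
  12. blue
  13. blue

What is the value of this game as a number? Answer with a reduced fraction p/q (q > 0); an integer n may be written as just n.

G_1 [r]  L=[]  R=[0]  = -1
G_2 [rb]  L=[-1]  R=[0]  = -1/2
G_3 [rbb]  L=[-1 -1/2]  R=[0]  = -1/4
G_4 [rbbb]  L=[-1 -1/2 -1/4]  R=[0]  = -1/8
G_5 [rbbbb]  L=[-1 -1/2 -1/4 -1/8]  R=[0]  = -1/16
G_6 [rbbbbr]  L=[-1 -1/2 -1/4 -1/8]  R=[-1/16 0]  = -3/32
G_7 [rbbbbrb]  L=[-1 -1/2 -1/4 -1/8 -3/32]  R=[-1/16 0]  = -5/64
G_8 [rbbbbrbr]  L=[-1 -1/2 -1/4 -1/8 -3/32]  R=[-5/64 -1/16 0]  = -11/128
G_9 [rbbbbrbrr]  L=[-1 -1/2 -1/4 -1/8 -3/32]  R=[-11/128 -5/64 -1/16 0]  = -23/256
G_10 [rbbbbrbrrb]  L=[-1 -1/2 -1/4 -1/8 -3/32 -23/256]  R=[-11/128 -5/64 -1/16 0]  = -45/512
G_11 [rbbbbrbrrbb]  L=[-1 -1/2 -1/4 -1/8 -3/32 -23/256 -45/512]  R=[-11/128 -5/64 -1/16 0]  = -89/1024
G_12 [rbbbbrbrrbbb]  L=[-1 -1/2 -1/4 -1/8 -3/32 -23/256 -45/512 -89/1024]  R=[-11/128 -5/64 -1/16 0]  = -177/2048
G_13 [rbbbbrbrrbbbb]  L=[-1 -1/2 -1/4 -1/8 -3/32 -23/256 -45/512 -89/1024 -177/2048]  R=[-11/128 -5/64 -1/16 0]  = -353/4096

-353/4096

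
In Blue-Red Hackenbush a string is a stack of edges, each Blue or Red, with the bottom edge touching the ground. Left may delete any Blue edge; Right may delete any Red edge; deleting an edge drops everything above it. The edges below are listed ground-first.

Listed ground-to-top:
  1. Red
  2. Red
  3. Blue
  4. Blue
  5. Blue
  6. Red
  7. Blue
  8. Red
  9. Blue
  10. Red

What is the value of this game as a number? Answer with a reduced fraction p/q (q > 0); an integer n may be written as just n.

-299/256

Build v(s[:k]) for k = 1..10, string s = Red Red Blue Blue Blue Red Blue Red Blue Red.
R: Left { (no moves) }, Right { 0 } => simplest -1
RR: Left { (no moves) }, Right { -1,0 } => simplest -2
RRB: Left { -2 }, Right { -1,0 } => simplest -3/2
RRBB: Left { -2,-3/2 }, Right { -1,0 } => simplest -5/4
RRBBB: Left { -2,-3/2,-5/4 }, Right { -1,0 } => simplest -9/8
RRBBBR: Left { -2,-3/2,-5/4 }, Right { -9/8,-1,0 } => simplest -19/16
RRBBBRB: Left { -2,-3/2,-5/4,-19/16 }, Right { -9/8,-1,0 } => simplest -37/32
RRBBBRBR: Left { -2,-3/2,-5/4,-19/16 }, Right { -37/32,-9/8,-1,0 } => simplest -75/64
RRBBBRBRB: Left { -2,-3/2,-5/4,-19/16,-75/64 }, Right { -37/32,-9/8,-1,0 } => simplest -149/128
RRBBBRBRBR: Left { -2,-3/2,-5/4,-19/16,-75/64 }, Right { -149/128,-37/32,-9/8,-1,0 } => simplest -299/256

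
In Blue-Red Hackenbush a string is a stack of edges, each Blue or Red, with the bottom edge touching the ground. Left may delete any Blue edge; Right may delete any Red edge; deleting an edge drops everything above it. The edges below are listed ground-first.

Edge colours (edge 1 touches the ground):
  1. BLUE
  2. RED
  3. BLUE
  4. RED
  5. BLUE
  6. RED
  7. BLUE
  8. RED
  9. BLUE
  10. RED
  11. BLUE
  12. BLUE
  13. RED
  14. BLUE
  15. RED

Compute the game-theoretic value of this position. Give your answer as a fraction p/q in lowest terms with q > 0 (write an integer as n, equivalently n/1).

10933/16384

Build val(s[:k]) for k = 1..15, string s = BLUE RED BLUE RED BLUE RED BLUE RED BLUE RED BLUE BLUE RED BLUE RED.
B: Left { 0 }, Right { (no moves) } so simplest 1
BR: Left { 0 }, Right { 1 } so simplest 1/2
BRB: Left { 0, 1/2 }, Right { 1 } so simplest 3/4
BRBR: Left { 0, 1/2 }, Right { 3/4, 1 } so simplest 5/8
BRBRB: Left { 0, 1/2, 5/8 }, Right { 3/4, 1 } so simplest 11/16
BRBRBR: Left { 0, 1/2, 5/8 }, Right { 11/16, 3/4, 1 } so simplest 21/32
BRBRBRB: Left { 0, 1/2, 5/8, 21/32 }, Right { 11/16, 3/4, 1 } so simplest 43/64
BRBRBRBR: Left { 0, 1/2, 5/8, 21/32 }, Right { 43/64, 11/16, 3/4, 1 } so simplest 85/128
BRBRBRBRB: Left { 0, 1/2, 5/8, 21/32, 85/128 }, Right { 43/64, 11/16, 3/4, 1 } so simplest 171/256
BRBRBRBRBR: Left { 0, 1/2, 5/8, 21/32, 85/128 }, Right { 171/256, 43/64, 11/16, 3/4, 1 } so simplest 341/512
BRBRBRBRBRB: Left { 0, 1/2, 5/8, 21/32, 85/128, 341/512 }, Right { 171/256, 43/64, 11/16, 3/4, 1 } so simplest 683/1024
BRBRBRBRBRBB: Left { 0, 1/2, 5/8, 21/32, 85/128, 341/512, 683/1024 }, Right { 171/256, 43/64, 11/16, 3/4, 1 } so simplest 1367/2048
BRBRBRBRBRBBR: Left { 0, 1/2, 5/8, 21/32, 85/128, 341/512, 683/1024 }, Right { 1367/2048, 171/256, 43/64, 11/16, 3/4, 1 } so simplest 2733/4096
BRBRBRBRBRBBRB: Left { 0, 1/2, 5/8, 21/32, 85/128, 341/512, 683/1024, 2733/4096 }, Right { 1367/2048, 171/256, 43/64, 11/16, 3/4, 1 } so simplest 5467/8192
BRBRBRBRBRBBRBR: Left { 0, 1/2, 5/8, 21/32, 85/128, 341/512, 683/1024, 2733/4096 }, Right { 5467/8192, 1367/2048, 171/256, 43/64, 11/16, 3/4, 1 } so simplest 10933/16384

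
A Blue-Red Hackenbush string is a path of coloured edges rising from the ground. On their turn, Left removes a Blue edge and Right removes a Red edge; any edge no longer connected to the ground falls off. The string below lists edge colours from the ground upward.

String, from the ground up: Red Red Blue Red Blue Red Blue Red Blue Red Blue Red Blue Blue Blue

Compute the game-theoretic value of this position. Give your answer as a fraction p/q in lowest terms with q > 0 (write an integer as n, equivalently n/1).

Recurse on prefixes of the 15-edge string Red Red Blue Red Blue Red Blue Red Blue Red Blue Red Blue Blue Blue:
step 1: add Red to get R; options L={ (no moves) } R={ 0 } ⇒ -1
step 2: add Red to get RR; options L={ (no moves) } R={ -1, 0 } ⇒ -2
step 3: add Blue to get RRB; options L={ -2 } R={ -1, 0 } ⇒ -3/2
step 4: add Red to get RRBR; options L={ -2 } R={ -3/2, -1, 0 } ⇒ -7/4
step 5: add Blue to get RRBRB; options L={ -2, -7/4 } R={ -3/2, -1, 0 } ⇒ -13/8
step 6: add Red to get RRBRBR; options L={ -2, -7/4 } R={ -13/8, -3/2, -1, 0 } ⇒ -27/16
step 7: add Blue to get RRBRBRB; options L={ -2, -7/4, -27/16 } R={ -13/8, -3/2, -1, 0 } ⇒ -53/32
step 8: add Red to get RRBRBRBR; options L={ -2, -7/4, -27/16 } R={ -53/32, -13/8, -3/2, -1, 0 } ⇒ -107/64
step 9: add Blue to get RRBRBRBRB; options L={ -2, -7/4, -27/16, -107/64 } R={ -53/32, -13/8, -3/2, -1, 0 } ⇒ -213/128
step 10: add Red to get RRBRBRBRBR; options L={ -2, -7/4, -27/16, -107/64 } R={ -213/128, -53/32, -13/8, -3/2, -1, 0 } ⇒ -427/256
step 11: add Blue to get RRBRBRBRBRB; options L={ -2, -7/4, -27/16, -107/64, -427/256 } R={ -213/128, -53/32, -13/8, -3/2, -1, 0 } ⇒ -853/512
step 12: add Red to get RRBRBRBRBRBR; options L={ -2, -7/4, -27/16, -107/64, -427/256 } R={ -853/512, -213/128, -53/32, -13/8, -3/2, -1, 0 } ⇒ -1707/1024
step 13: add Blue to get RRBRBRBRBRBRB; options L={ -2, -7/4, -27/16, -107/64, -427/256, -1707/1024 } R={ -853/512, -213/128, -53/32, -13/8, -3/2, -1, 0 } ⇒ -3413/2048
step 14: add Blue to get RRBRBRBRBRBRBB; options L={ -2, -7/4, -27/16, -107/64, -427/256, -1707/1024, -3413/2048 } R={ -853/512, -213/128, -53/32, -13/8, -3/2, -1, 0 } ⇒ -6825/4096
step 15: add Blue to get RRBRBRBRBRBRBBB; options L={ -2, -7/4, -27/16, -107/64, -427/256, -1707/1024, -3413/2048, -6825/4096 } R={ -853/512, -213/128, -53/32, -13/8, -3/2, -1, 0 } ⇒ -13649/8192

-13649/8192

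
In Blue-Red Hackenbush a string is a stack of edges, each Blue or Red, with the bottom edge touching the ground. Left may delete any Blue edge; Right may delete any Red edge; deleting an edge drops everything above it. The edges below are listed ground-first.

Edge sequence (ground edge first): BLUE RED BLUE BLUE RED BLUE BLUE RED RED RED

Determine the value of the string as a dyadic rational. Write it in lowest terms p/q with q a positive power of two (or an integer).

B: Left { 0 }, Right { · } = simplest 1
BR: Left { 0 }, Right { 1 } = simplest 1/2
BRB: Left { 0; 1/2 }, Right { 1 } = simplest 3/4
BRBB: Left { 0; 1/2; 3/4 }, Right { 1 } = simplest 7/8
BRBBR: Left { 0; 1/2; 3/4 }, Right { 7/8; 1 } = simplest 13/16
BRBBRB: Left { 0; 1/2; 3/4; 13/16 }, Right { 7/8; 1 } = simplest 27/32
BRBBRBB: Left { 0; 1/2; 3/4; 13/16; 27/32 }, Right { 7/8; 1 } = simplest 55/64
BRBBRBBR: Left { 0; 1/2; 3/4; 13/16; 27/32 }, Right { 55/64; 7/8; 1 } = simplest 109/128
BRBBRBBRR: Left { 0; 1/2; 3/4; 13/16; 27/32 }, Right { 109/128; 55/64; 7/8; 1 } = simplest 217/256
BRBBRBBRRR: Left { 0; 1/2; 3/4; 13/16; 27/32 }, Right { 217/256; 109/128; 55/64; 7/8; 1 } = simplest 433/512

433/512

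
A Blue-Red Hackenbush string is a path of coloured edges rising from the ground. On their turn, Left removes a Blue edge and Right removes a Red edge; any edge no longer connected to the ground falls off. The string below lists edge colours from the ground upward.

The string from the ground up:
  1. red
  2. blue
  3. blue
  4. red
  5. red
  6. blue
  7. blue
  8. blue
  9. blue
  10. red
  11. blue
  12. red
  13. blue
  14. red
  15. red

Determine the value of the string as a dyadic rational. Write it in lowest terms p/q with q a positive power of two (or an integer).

-6231/16384

Recurse on prefixes of the 15-edge string red blue blue red red blue blue blue blue red blue red blue red red:
1 of 15 · r · max L −∞ · min R 0 so -1
2 of 15 · rb · max L -1 · min R 0 so -1/2
3 of 15 · rbb · max L -1/2 · min R 0 so -1/4
4 of 15 · rbbr · max L -1/2 · min R -1/4 so -3/8
5 of 15 · rbbrr · max L -1/2 · min R -3/8 so -7/16
6 of 15 · rbbrrb · max L -7/16 · min R -3/8 so -13/32
7 of 15 · rbbrrbb · max L -13/32 · min R -3/8 so -25/64
8 of 15 · rbbrrbbb · max L -25/64 · min R -3/8 so -49/128
9 of 15 · rbbrrbbbb · max L -49/128 · min R -3/8 so -97/256
10 of 15 · rbbrrbbbbr · max L -49/128 · min R -97/256 so -195/512
11 of 15 · rbbrrbbbbrb · max L -195/512 · min R -97/256 so -389/1024
12 of 15 · rbbrrbbbbrbr · max L -195/512 · min R -389/1024 so -779/2048
13 of 15 · rbbrrbbbbrbrb · max L -779/2048 · min R -389/1024 so -1557/4096
14 of 15 · rbbrrbbbbrbrbr · max L -779/2048 · min R -1557/4096 so -3115/8192
15 of 15 · rbbrrbbbbrbrbrr · max L -779/2048 · min R -3115/8192 so -6231/16384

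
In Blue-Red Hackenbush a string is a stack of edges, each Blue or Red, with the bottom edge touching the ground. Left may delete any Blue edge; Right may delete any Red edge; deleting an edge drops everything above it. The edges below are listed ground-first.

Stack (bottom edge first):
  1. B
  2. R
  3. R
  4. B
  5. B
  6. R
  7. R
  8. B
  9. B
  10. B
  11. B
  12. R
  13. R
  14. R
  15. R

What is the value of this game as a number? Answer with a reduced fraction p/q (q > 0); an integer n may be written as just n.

6625/16384

Build value(s[:k]) for k = 1..15, string s = B R R B B R R B B B B R R R R.
edge 1 of 15 (B): { 0 |  } => 1
edge 2 of 15 (R): { 0 | 1 } => 1/2
edge 3 of 15 (R): { 0 | 1/2, 1 } => 1/4
edge 4 of 15 (B): { 0, 1/4 | 1/2, 1 } => 3/8
edge 5 of 15 (B): { 0, 1/4, 3/8 | 1/2, 1 } => 7/16
edge 6 of 15 (R): { 0, 1/4, 3/8 | 7/16, 1/2, 1 } => 13/32
edge 7 of 15 (R): { 0, 1/4, 3/8 | 13/32, 7/16, 1/2, 1 } => 25/64
edge 8 of 15 (B): { 0, 1/4, 3/8, 25/64 | 13/32, 7/16, 1/2, 1 } => 51/128
edge 9 of 15 (B): { 0, 1/4, 3/8, 25/64, 51/128 | 13/32, 7/16, 1/2, 1 } => 103/256
edge 10 of 15 (B): { 0, 1/4, 3/8, 25/64, 51/128, 103/256 | 13/32, 7/16, 1/2, 1 } => 207/512
edge 11 of 15 (B): { 0, 1/4, 3/8, 25/64, 51/128, 103/256, 207/512 | 13/32, 7/16, 1/2, 1 } => 415/1024
edge 12 of 15 (R): { 0, 1/4, 3/8, 25/64, 51/128, 103/256, 207/512 | 415/1024, 13/32, 7/16, 1/2, 1 } => 829/2048
edge 13 of 15 (R): { 0, 1/4, 3/8, 25/64, 51/128, 103/256, 207/512 | 829/2048, 415/1024, 13/32, 7/16, 1/2, 1 } => 1657/4096
edge 14 of 15 (R): { 0, 1/4, 3/8, 25/64, 51/128, 103/256, 207/512 | 1657/4096, 829/2048, 415/1024, 13/32, 7/16, 1/2, 1 } => 3313/8192
edge 15 of 15 (R): { 0, 1/4, 3/8, 25/64, 51/128, 103/256, 207/512 | 3313/8192, 1657/4096, 829/2048, 415/1024, 13/32, 7/16, 1/2, 1 } => 6625/16384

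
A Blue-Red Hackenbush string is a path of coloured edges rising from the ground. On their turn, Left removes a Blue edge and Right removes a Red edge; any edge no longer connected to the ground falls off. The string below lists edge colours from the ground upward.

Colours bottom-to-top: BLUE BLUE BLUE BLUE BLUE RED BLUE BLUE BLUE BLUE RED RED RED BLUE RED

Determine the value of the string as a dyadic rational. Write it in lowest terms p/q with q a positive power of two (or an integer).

Prefix values for BLUE BLUE BLUE BLUE BLUE RED BLUE BLUE BLUE BLUE RED RED RED BLUE RED via {L|R} + simplicity:
step 1: add BLUE to get B; options L={ 0 } R={ · } = 1
step 2: add BLUE to get BB; options L={ 0,1 } R={ · } = 2
step 3: add BLUE to get BBB; options L={ 0,1,2 } R={ · } = 3
step 4: add BLUE to get BBBB; options L={ 0,1,2,3 } R={ · } = 4
step 5: add BLUE to get BBBBB; options L={ 0,1,2,3,4 } R={ · } = 5
step 6: add RED to get BBBBBR; options L={ 0,1,2,3,4 } R={ 5 } = 9/2
step 7: add BLUE to get BBBBBRB; options L={ 0,1,2,3,4,9/2 } R={ 5 } = 19/4
step 8: add BLUE to get BBBBBRBB; options L={ 0,1,2,3,4,9/2,19/4 } R={ 5 } = 39/8
step 9: add BLUE to get BBBBBRBBB; options L={ 0,1,2,3,4,9/2,19/4,39/8 } R={ 5 } = 79/16
step 10: add BLUE to get BBBBBRBBBB; options L={ 0,1,2,3,4,9/2,19/4,39/8,79/16 } R={ 5 } = 159/32
step 11: add RED to get BBBBBRBBBBR; options L={ 0,1,2,3,4,9/2,19/4,39/8,79/16 } R={ 159/32,5 } = 317/64
step 12: add RED to get BBBBBRBBBBRR; options L={ 0,1,2,3,4,9/2,19/4,39/8,79/16 } R={ 317/64,159/32,5 } = 633/128
step 13: add RED to get BBBBBRBBBBRRR; options L={ 0,1,2,3,4,9/2,19/4,39/8,79/16 } R={ 633/128,317/64,159/32,5 } = 1265/256
step 14: add BLUE to get BBBBBRBBBBRRRB; options L={ 0,1,2,3,4,9/2,19/4,39/8,79/16,1265/256 } R={ 633/128,317/64,159/32,5 } = 2531/512
step 15: add RED to get BBBBBRBBBBRRRBR; options L={ 0,1,2,3,4,9/2,19/4,39/8,79/16,1265/256 } R={ 2531/512,633/128,317/64,159/32,5 } = 5061/1024

5061/1024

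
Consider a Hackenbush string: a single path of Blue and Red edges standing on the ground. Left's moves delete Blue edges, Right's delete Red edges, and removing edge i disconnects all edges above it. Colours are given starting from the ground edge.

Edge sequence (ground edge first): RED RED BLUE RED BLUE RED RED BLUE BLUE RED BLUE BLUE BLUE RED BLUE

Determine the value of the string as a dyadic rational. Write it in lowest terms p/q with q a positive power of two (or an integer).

-13893/8192

value_1 [R]  L=[none]  R=[0]  → -1
value_2 [RR]  L=[none]  R=[-1; 0]  → -2
value_3 [RRB]  L=[-2]  R=[-1; 0]  → -3/2
value_4 [RRBR]  L=[-2]  R=[-3/2; -1; 0]  → -7/4
value_5 [RRBRB]  L=[-2; -7/4]  R=[-3/2; -1; 0]  → -13/8
value_6 [RRBRBR]  L=[-2; -7/4]  R=[-13/8; -3/2; -1; 0]  → -27/16
value_7 [RRBRBRR]  L=[-2; -7/4]  R=[-27/16; -13/8; -3/2; -1; 0]  → -55/32
value_8 [RRBRBRRB]  L=[-2; -7/4; -55/32]  R=[-27/16; -13/8; -3/2; -1; 0]  → -109/64
value_9 [RRBRBRRBB]  L=[-2; -7/4; -55/32; -109/64]  R=[-27/16; -13/8; -3/2; -1; 0]  → -217/128
value_10 [RRBRBRRBBR]  L=[-2; -7/4; -55/32; -109/64]  R=[-217/128; -27/16; -13/8; -3/2; -1; 0]  → -435/256
value_11 [RRBRBRRBBRB]  L=[-2; -7/4; -55/32; -109/64; -435/256]  R=[-217/128; -27/16; -13/8; -3/2; -1; 0]  → -869/512
value_12 [RRBRBRRBBRBB]  L=[-2; -7/4; -55/32; -109/64; -435/256; -869/512]  R=[-217/128; -27/16; -13/8; -3/2; -1; 0]  → -1737/1024
value_13 [RRBRBRRBBRBBB]  L=[-2; -7/4; -55/32; -109/64; -435/256; -869/512; -1737/1024]  R=[-217/128; -27/16; -13/8; -3/2; -1; 0]  → -3473/2048
value_14 [RRBRBRRBBRBBBR]  L=[-2; -7/4; -55/32; -109/64; -435/256; -869/512; -1737/1024]  R=[-3473/2048; -217/128; -27/16; -13/8; -3/2; -1; 0]  → -6947/4096
value_15 [RRBRBRRBBRBBBRB]  L=[-2; -7/4; -55/32; -109/64; -435/256; -869/512; -1737/1024; -6947/4096]  R=[-3473/2048; -217/128; -27/16; -13/8; -3/2; -1; 0]  → -13893/8192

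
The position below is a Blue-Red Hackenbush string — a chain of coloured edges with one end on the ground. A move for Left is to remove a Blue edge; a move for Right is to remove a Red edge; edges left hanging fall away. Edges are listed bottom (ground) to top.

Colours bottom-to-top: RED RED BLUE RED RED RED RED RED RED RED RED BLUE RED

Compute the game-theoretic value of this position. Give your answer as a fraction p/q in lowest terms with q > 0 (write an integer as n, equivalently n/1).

-4091/2048

edge 1 of 13 (RED): { · | 0 } — -1
edge 2 of 13 (RED): { · | -1 0 } — -2
edge 3 of 13 (BLUE): { -2 | -1 0 } — -3/2
edge 4 of 13 (RED): { -2 | -3/2 -1 0 } — -7/4
edge 5 of 13 (RED): { -2 | -7/4 -3/2 -1 0 } — -15/8
edge 6 of 13 (RED): { -2 | -15/8 -7/4 -3/2 -1 0 } — -31/16
edge 7 of 13 (RED): { -2 | -31/16 -15/8 -7/4 -3/2 -1 0 } — -63/32
edge 8 of 13 (RED): { -2 | -63/32 -31/16 -15/8 -7/4 -3/2 -1 0 } — -127/64
edge 9 of 13 (RED): { -2 | -127/64 -63/32 -31/16 -15/8 -7/4 -3/2 -1 0 } — -255/128
edge 10 of 13 (RED): { -2 | -255/128 -127/64 -63/32 -31/16 -15/8 -7/4 -3/2 -1 0 } — -511/256
edge 11 of 13 (RED): { -2 | -511/256 -255/128 -127/64 -63/32 -31/16 -15/8 -7/4 -3/2 -1 0 } — -1023/512
edge 12 of 13 (BLUE): { -2 -1023/512 | -511/256 -255/128 -127/64 -63/32 -31/16 -15/8 -7/4 -3/2 -1 0 } — -2045/1024
edge 13 of 13 (RED): { -2 -1023/512 | -2045/1024 -511/256 -255/128 -127/64 -63/32 -31/16 -15/8 -7/4 -3/2 -1 0 } — -4091/2048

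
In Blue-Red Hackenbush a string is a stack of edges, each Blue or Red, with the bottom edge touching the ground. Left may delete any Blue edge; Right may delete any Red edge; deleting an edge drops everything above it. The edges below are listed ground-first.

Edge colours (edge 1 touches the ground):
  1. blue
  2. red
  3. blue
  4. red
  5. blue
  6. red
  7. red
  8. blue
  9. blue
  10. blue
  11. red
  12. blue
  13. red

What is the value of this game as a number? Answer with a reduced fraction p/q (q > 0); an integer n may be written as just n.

Build val(s[:k]) for k = 1..13, string s = blue red blue red blue red red blue blue blue red blue red.
val_1 [b]  L=[0]  R=[none]  → 1
val_2 [br]  L=[0]  R=[1]  → 1/2
val_3 [brb]  L=[0; 1/2]  R=[1]  → 3/4
val_4 [brbr]  L=[0; 1/2]  R=[3/4; 1]  → 5/8
val_5 [brbrb]  L=[0; 1/2; 5/8]  R=[3/4; 1]  → 11/16
val_6 [brbrbr]  L=[0; 1/2; 5/8]  R=[11/16; 3/4; 1]  → 21/32
val_7 [brbrbrr]  L=[0; 1/2; 5/8]  R=[21/32; 11/16; 3/4; 1]  → 41/64
val_8 [brbrbrrb]  L=[0; 1/2; 5/8; 41/64]  R=[21/32; 11/16; 3/4; 1]  → 83/128
val_9 [brbrbrrbb]  L=[0; 1/2; 5/8; 41/64; 83/128]  R=[21/32; 11/16; 3/4; 1]  → 167/256
val_10 [brbrbrrbbb]  L=[0; 1/2; 5/8; 41/64; 83/128; 167/256]  R=[21/32; 11/16; 3/4; 1]  → 335/512
val_11 [brbrbrrbbbr]  L=[0; 1/2; 5/8; 41/64; 83/128; 167/256]  R=[335/512; 21/32; 11/16; 3/4; 1]  → 669/1024
val_12 [brbrbrrbbbrb]  L=[0; 1/2; 5/8; 41/64; 83/128; 167/256; 669/1024]  R=[335/512; 21/32; 11/16; 3/4; 1]  → 1339/2048
val_13 [brbrbrrbbbrbr]  L=[0; 1/2; 5/8; 41/64; 83/128; 167/256; 669/1024]  R=[1339/2048; 335/512; 21/32; 11/16; 3/4; 1]  → 2677/4096

2677/4096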